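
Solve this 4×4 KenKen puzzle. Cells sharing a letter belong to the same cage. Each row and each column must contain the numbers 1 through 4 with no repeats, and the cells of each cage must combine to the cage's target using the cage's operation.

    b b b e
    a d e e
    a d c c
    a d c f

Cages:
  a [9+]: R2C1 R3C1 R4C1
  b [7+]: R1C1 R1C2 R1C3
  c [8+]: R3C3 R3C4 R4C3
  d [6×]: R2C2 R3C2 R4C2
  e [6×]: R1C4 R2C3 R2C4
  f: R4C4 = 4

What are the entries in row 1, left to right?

1 4 2 3

Cage f is a single given cell, which forces R4C4 = 4.
Row 1 needs a 3, and only R1C4 is open for it.
The 3 cells of cage c must have sum 8; hence R3C3 = 4.
Cage a has sum 9, leaving R2C1 = 4.
Cage b has sum 7; hence R1C2 = 4.
The only place for 3 in row 2 is R2C2.
In row 3, 3 can only go at R3C1, so R3C1 = 3.
Column 1 now contains 3, so R4C1 = 2.
2 is placed in row 4; hence R4C2 = 1.
2 is placed in row 4, which forces R4C3 = 3.
2 is placed in column 1; hence R1C1 = 1.
Cage b needs sum 7, leaving R1C3 = 2.
2 is placed in column 3, leaving R2C3 = 1.
Row 2 already has 1, leaving R2C4 = 2.
1 is placed in column 2; hence R3C2 = 2.
Cage c has sum 8; hence R3C4 = 1.
The full grid is 1 4 2 3 / 4 3 1 2 / 3 2 4 1 / 2 1 3 4.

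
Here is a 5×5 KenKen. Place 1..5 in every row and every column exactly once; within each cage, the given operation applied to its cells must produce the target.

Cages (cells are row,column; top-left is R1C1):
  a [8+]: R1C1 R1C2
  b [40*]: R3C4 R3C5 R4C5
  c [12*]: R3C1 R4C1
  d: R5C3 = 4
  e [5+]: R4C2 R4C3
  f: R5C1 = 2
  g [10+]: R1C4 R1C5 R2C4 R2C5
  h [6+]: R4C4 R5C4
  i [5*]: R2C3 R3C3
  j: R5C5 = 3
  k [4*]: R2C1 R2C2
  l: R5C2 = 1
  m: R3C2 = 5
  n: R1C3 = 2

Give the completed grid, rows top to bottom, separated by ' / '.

5 3 2 4 1 / 1 4 5 3 2 / 3 5 1 2 4 / 4 2 3 1 5 / 2 1 4 5 3

N is a freebie, which forces R1C3 = 2.
Cage m is a single given cell, so R3C2 = 5.
Row 3 already has 5; hence R3C3 = 1.
Cage f is a single given cell; hence R5C1 = 2.
L is a freebie, leaving R5C2 = 1.
Cage d is given, leaving R5C3 = 4.
Row 5 now contains 4, so R5C4 = 5.
J is a freebie, so R5C5 = 3.
The two cells of cage a must have sum 8; hence R1C1 = 5.
Column 2 already has 5, which forces R1C2 = 3.
Cage k's pair has product 4; hence R2C1 = 1.
Column 2 already has 1; hence R2C2 = 4.
1 is placed in column 3, leaving R2C3 = 5.
Row 2 already has 5; hence R2C5 = 2.
Column 5 now contains 2, which forces R3C5 = 4.
Cage e needs two cells with sum 5, so R4C2 = 2.
Column 3 now contains 4, leaving R4C3 = 3.
Cage h needs two cells with sum 6, so R4C4 = 1.
Cage b has product 40, so R4C5 = 5.
1 is placed in column 4, leaving R1C4 = 4.
4 is placed in column 5; hence R1C5 = 1.
2 is placed in row 2, which forces R2C4 = 3.
Row 3 now contains 4, which forces R3C1 = 3.
Row 3 now contains 4, leaving R3C4 = 2.
3 is placed in row 4, so R4C1 = 4.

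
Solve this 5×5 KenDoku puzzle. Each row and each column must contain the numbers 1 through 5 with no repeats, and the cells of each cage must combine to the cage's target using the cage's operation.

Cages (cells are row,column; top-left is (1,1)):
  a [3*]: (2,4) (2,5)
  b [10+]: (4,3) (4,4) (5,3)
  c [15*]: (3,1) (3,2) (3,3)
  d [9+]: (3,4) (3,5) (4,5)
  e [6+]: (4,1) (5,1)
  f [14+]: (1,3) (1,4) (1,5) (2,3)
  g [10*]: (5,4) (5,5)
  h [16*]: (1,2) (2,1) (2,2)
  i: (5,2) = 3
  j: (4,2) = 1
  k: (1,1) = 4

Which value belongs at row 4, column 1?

5

K is a freebie, which forces (1,1) = 4.
4 is placed in row 1, which forces (1,2) = 2.
Column 1 now contains 4; hence (2,1) = 2.
J is a freebie, so (4,2) = 1.
I is a freebie; hence (5,2) = 3.
Column 2 now contains 1, leaving (2,2) = 4.
Cage f needs sum 14, which forces (2,3) = 5.
Column 2 already has 3, which forces (3,2) = 5.
1 is placed in row 4, which forces (4,1) = 5.
Cage e needs two cells with sum 6, which forces (5,1) = 1.
Column 1 already has 1, so (3,1) = 3.
Cage c has product 15, which forces (3,3) = 1.
Cage b has sum 10; hence (4,3) = 2.
Cage b needs sum 10; hence (4,4) = 4.
4 is placed in row 4, leaving (4,5) = 3.
Cage b needs sum 10, leaving (5,3) = 4.
Column 3 now contains 1, which forces (1,3) = 3.
The two cells of cage a must have product 3, which forces (2,4) = 3.
Column 5 now contains 3, which forces (2,5) = 1.
Column 4 now contains 4, leaving (3,4) = 2.
Cage d needs sum 9, leaving (3,5) = 4.
2 is placed in column 4, leaving (5,4) = 5.
Row 5 already has 5, so (5,5) = 2.
Column 4 already has 5, which forces (1,4) = 1.
Column 5 already has 1, leaving (1,5) = 5.
The full grid is 4 2 3 1 5 / 2 4 5 3 1 / 3 5 1 2 4 / 5 1 2 4 3 / 1 3 4 5 2.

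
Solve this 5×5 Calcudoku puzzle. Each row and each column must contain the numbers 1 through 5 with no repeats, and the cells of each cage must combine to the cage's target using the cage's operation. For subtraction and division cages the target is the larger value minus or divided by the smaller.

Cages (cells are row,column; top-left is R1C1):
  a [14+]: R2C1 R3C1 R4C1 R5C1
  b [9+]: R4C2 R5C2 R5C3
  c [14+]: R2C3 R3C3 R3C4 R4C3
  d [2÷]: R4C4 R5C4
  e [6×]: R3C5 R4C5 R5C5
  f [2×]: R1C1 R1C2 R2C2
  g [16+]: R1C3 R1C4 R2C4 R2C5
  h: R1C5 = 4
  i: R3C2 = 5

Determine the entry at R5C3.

2

Cage f needs product 2, which forces R1C1 = 1.
Cage f has product 2, which forces R1C2 = 2.
H is a freebie, so R1C5 = 4.
Cage f needs product 2, leaving R2C2 = 1.
Cage i is a single given cell, which forces R3C2 = 5.
Cage b has sum 9, so R5C3 = 2.
Cage d's pair has quotient 2; hence R4C4 = 2.
Cage c needs sum 14; hence R3C3 = 1.
Column 4 already has 2, so R3C4 = 4.
Cage e has product 6, which forces R3C5 = 2.
4 is placed in column 4, which forces R5C4 = 1.
Row 5 already has 1, so R5C5 = 3.
The 4 cells of cage g must have sum 16; hence R1C3 = 3.
Cage g needs sum 16; hence R1C4 = 5.
Cage a needs sum 14, leaving R2C1 = 2.
Cage g needs sum 16; hence R2C4 = 3.
Column 5 now contains 3, which forces R2C5 = 5.
Row 3 now contains 2, leaving R3C1 = 3.
Cage b has sum 9, so R4C2 = 3.
Column 5 now contains 3, leaving R4C5 = 1.
Row 5 already has 3; hence R5C2 = 4.
5 is placed in row 2; hence R2C3 = 4.
Cage a needs sum 14, which forces R4C1 = 4.
Cage c has sum 14, so R4C3 = 5.
Row 5 already has 4, so R5C1 = 5.
The full grid is 1 2 3 5 4 / 2 1 4 3 5 / 3 5 1 4 2 / 4 3 5 2 1 / 5 4 2 1 3.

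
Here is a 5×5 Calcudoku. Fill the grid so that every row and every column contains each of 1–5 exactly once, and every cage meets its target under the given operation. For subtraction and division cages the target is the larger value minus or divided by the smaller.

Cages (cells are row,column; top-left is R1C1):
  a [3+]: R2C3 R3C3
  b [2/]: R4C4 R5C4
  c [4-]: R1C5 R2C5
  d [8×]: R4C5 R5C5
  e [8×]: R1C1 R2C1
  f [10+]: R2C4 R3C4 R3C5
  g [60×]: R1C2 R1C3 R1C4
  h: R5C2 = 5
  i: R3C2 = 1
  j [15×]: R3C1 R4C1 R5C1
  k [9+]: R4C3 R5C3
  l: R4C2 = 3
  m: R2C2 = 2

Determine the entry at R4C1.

Cage m is given, which forces R2C2 = 2.
2 is placed in row 2; hence R2C3 = 1.
1 is placed in row 2; hence R2C5 = 5.
I is a freebie, so R3C2 = 1.
Column 3 already has 1, which forces R3C3 = 2.
L is a freebie, leaving R4C2 = 3.
H is a freebie, which forces R5C2 = 5.
Row 5 now contains 5, leaving R5C3 = 4.
Row 5 already has 4, so R5C5 = 2.
Cage e's pair has product 8, which forces R1C1 = 2.
5 is placed in column 2, so R1C2 = 4.
Column 5 now contains 5, leaving R1C5 = 1.
2 is placed in row 2, leaving R2C1 = 4.
The 3 cells of cage f must have sum 10; hence R2C4 = 3.
Cage f has sum 10, leaving R3C4 = 4.
The 3 cells of cage f must have sum 10, which forces R3C5 = 3.
Column 3 now contains 4, leaving R4C3 = 5.
The two cells of cage b must have quotient 2, which forces R4C4 = 2.
Column 5 now contains 2, so R4C5 = 4.
Row 5 already has 2, so R5C4 = 1.
Column 3 now contains 5, so R1C3 = 3.
3 is placed in column 4; hence R1C4 = 5.
Row 3 now contains 3; hence R3C1 = 5.
Row 4 now contains 5, leaving R4C1 = 1.
Row 5 already has 1, leaving R5C1 = 3.
Completed grid: 2 4 3 5 1 / 4 2 1 3 5 / 5 1 2 4 3 / 1 3 5 2 4 / 3 5 4 1 2.

1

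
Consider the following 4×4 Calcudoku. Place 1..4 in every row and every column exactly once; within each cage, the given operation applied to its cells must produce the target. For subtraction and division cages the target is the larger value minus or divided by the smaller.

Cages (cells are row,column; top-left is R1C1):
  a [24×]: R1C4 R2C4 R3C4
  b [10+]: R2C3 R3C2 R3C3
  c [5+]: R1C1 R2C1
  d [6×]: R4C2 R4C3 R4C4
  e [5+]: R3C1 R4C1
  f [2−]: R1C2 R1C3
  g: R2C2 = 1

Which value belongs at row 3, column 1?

Cage g is a single given cell, so R2C2 = 1.
In row 3, 1 can only go at R3C1, so R3C1 = 1.
Cage e's pair has sum 5; hence R4C1 = 4.
The only place for 1 in row 1 is R1C3.
Cage f needs two cells with difference 2, so R1C2 = 3.
3 is placed in column 2, which forces R3C2 = 4.
Row 3 now contains 4, so R3C3 = 2.
Row 3 now contains 2, which forces R3C4 = 3.
3 is placed in column 2, leaving R4C2 = 2.
2 is placed in column 3, so R4C3 = 3.
Cage d has product 6, so R4C4 = 1.
3 is placed in row 1, so R1C1 = 2.
Row 1 already has 2, which forces R1C4 = 4.
The two cells of cage c must have sum 5, so R2C1 = 3.
Column 3 already has 3, which forces R2C3 = 4.
4 is placed in column 4, which forces R2C4 = 2.
Filled in: 2 3 1 4 / 3 1 4 2 / 1 4 2 3 / 4 2 3 1.

1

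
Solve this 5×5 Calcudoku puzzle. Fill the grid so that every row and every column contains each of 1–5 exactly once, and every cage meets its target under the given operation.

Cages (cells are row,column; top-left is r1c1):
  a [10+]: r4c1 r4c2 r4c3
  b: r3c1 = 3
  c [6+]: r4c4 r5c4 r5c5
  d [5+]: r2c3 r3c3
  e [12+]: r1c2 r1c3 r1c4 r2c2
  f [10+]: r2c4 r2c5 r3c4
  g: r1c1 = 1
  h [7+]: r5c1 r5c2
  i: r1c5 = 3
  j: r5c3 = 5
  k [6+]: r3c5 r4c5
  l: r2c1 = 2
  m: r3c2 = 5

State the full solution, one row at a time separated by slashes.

Cage g is given, so r1c1 = 1.
Cage i is given, so r1c5 = 3.
Cage l is a single given cell; hence r2c1 = 2.
Cage b is given, which forces r3c1 = 3.
Cage m is given; hence r3c2 = 5.
Cage j is a single given cell, so r5c3 = 5.
Cage e needs sum 12, which forces r1c4 = 5.
The 4 cells of cage e must have sum 12, so r2c2 = 1.
Cage a has sum 10, which forces r4c1 = 5.
5 is placed in row 5, which forces r5c1 = 4.
Cage h needs two cells with sum 7, leaving r5c2 = 3.
Cage f has sum 10, so r2c5 = 5.
Cage c has sum 6; hence r4c4 = 3.
Column 4 already has 3, leaving r2c4 = 4.
Cage f needs sum 10; hence r3c4 = 1.
The 3 cells of cage a must have sum 10, leaving r4c2 = 4.
Row 4 already has 3, so r4c3 = 1.
Row 4 now contains 4; hence r4c5 = 2.
Column 4 already has 1; hence r5c4 = 2.
Column 5 now contains 2, leaving r5c5 = 1.
4 is placed in column 2, leaving r1c2 = 2.
Cage e has sum 12, which forces r1c3 = 4.
Row 2 already has 4; hence r2c3 = 3.
Row 3 already has 1, leaving r3c3 = 2.
Column 5 now contains 2, which forces r3c5 = 4.

1 2 4 5 3 / 2 1 3 4 5 / 3 5 2 1 4 / 5 4 1 3 2 / 4 3 5 2 1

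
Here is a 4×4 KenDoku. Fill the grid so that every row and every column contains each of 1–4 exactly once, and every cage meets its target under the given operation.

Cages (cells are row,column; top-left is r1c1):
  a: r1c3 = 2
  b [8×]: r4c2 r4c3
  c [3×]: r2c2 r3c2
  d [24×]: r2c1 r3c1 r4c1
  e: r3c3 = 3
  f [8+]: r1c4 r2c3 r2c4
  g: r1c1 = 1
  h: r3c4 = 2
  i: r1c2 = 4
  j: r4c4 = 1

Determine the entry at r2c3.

1

Cage g is a single given cell; hence r1c1 = 1.
Cage i is a single given cell, so r1c2 = 4.
Cage a is given; hence r1c3 = 2.
2 is placed in row 1, which forces r1c4 = 3.
Cage e is a single given cell, which forces r3c3 = 3.
H is a freebie, leaving r3c4 = 2.
4 is placed in column 2, so r4c2 = 2.
Column 3 already has 2, leaving r4c3 = 4.
Cage j is given, which forces r4c4 = 1.
The 3 cells of cage d must have product 24, so r2c1 = 2.
Cage c needs two cells with product 3, so r2c2 = 3.
4 is placed in column 3, so r2c3 = 1.
Column 4 now contains 1; hence r2c4 = 4.
Row 3 now contains 2; hence r3c1 = 4.
Row 3 already has 3, which forces r3c2 = 1.
4 is placed in row 4; hence r4c1 = 3.
Filled in: 1 4 2 3 / 2 3 1 4 / 4 1 3 2 / 3 2 4 1.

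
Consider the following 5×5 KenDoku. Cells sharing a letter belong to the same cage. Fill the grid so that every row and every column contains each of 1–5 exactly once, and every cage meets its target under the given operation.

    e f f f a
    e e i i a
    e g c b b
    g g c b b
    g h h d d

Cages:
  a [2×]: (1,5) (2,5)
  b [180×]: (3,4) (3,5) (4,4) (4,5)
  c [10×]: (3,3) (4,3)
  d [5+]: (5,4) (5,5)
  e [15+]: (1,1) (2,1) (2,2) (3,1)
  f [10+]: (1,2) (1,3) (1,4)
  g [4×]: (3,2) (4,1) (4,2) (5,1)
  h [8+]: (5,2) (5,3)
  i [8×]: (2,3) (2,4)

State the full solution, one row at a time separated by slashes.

The only place for 1 in column 3 is (1,3).
1 is placed in row 1, which forces (1,5) = 2.
Cage a's pair has product 2, which forces (2,5) = 1.
The only place for 3 in row 1 is (1,1).
The only place for 3 in row 2 is (2,2).
3 is placed in column 2, leaving (5,2) = 5.
Cage h needs two cells with sum 8; hence (5,3) = 3.
Row 5 already has 3; hence (5,5) = 4.
Column 2 now contains 5, which forces (1,2) = 4.
Cage f has sum 10; hence (1,4) = 5.
Cage d needs two cells with sum 5, so (5,4) = 1.
Cage g needs product 4, which forces (3,2) = 1.
Cage g needs product 4; hence (4,1) = 1.
The 4 cells of cage g must have product 4, so (4,2) = 2.
Row 4 already has 2, so (4,3) = 5.
Row 4 already has 5, so (4,5) = 3.
Row 5 now contains 1, which forces (5,1) = 2.
Column 3 now contains 5, so (3,3) = 2.
The 4 cells of cage b must have product 180, which forces (3,4) = 3.
Column 5 already has 3, so (3,5) = 5.
Row 4 already has 3, so (4,4) = 4.
The 4 cells of cage e must have sum 15, so (2,1) = 5.
Column 3 already has 2, so (2,3) = 4.
Column 4 already has 4, leaving (2,4) = 2.
Row 3 now contains 5; hence (3,1) = 4.

3 4 1 5 2 / 5 3 4 2 1 / 4 1 2 3 5 / 1 2 5 4 3 / 2 5 3 1 4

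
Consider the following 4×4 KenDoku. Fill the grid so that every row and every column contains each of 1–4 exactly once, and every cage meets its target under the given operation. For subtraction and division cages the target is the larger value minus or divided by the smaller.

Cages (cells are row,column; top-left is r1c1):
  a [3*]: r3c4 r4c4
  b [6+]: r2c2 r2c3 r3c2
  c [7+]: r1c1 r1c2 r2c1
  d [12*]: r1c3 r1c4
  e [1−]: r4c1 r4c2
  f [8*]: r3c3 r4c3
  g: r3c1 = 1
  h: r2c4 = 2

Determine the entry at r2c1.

Cage h is a single given cell, so r2c4 = 2.
G is a freebie; hence r3c1 = 1.
1 is placed in row 3, leaving r3c4 = 3.
Column 4 now contains 3, so r4c4 = 1.
Cage c has sum 7, so r1c1 = 2.
Cage c has sum 7, leaving r1c2 = 1.
The two cells of cage d must have product 12, so r1c3 = 3.
Column 4 now contains 3; hence r1c4 = 4.
Cage c needs sum 7, which forces r2c1 = 4.
Column 2 now contains 1; hence r2c2 = 3.
Column 3 already has 3, which forces r2c3 = 1.
Row 3 already has 3, leaving r3c2 = 2.
Row 3 now contains 2, so r3c3 = 4.
Column 1 now contains 4; hence r4c1 = 3.
2 is placed in column 2, leaving r4c2 = 4.
4 is placed in column 3, so r4c3 = 2.
Completed grid: 2 1 3 4 / 4 3 1 2 / 1 2 4 3 / 3 4 2 1.

4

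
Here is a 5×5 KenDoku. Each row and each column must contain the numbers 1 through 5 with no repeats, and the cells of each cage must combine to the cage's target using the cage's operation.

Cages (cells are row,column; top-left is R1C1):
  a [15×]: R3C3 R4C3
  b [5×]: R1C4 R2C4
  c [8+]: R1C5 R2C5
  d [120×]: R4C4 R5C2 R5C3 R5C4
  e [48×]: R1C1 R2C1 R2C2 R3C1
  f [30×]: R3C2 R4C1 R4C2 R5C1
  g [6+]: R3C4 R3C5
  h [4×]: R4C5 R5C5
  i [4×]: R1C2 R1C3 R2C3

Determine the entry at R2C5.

5

The only place for 2 in column 5 is R3C5.
Cage g needs two cells with sum 6; hence R3C4 = 4.
In row 1, 3 can only go at R1C5, so R1C5 = 3.
Column 5 already has 3; hence R2C5 = 5.
Cage b's pair has product 5, which forces R1C4 = 5.
Row 2 already has 5, which forces R2C4 = 1.
Cage i needs product 4, so R1C2 = 2.
Cage i needs product 4; hence R1C3 = 1.
Column 2 now contains 2, so R2C2 = 4.
1 is placed in row 2, leaving R2C3 = 2.
Column 2 now contains 4, leaving R5C2 = 5.
Row 5 already has 5, so R5C3 = 4.
Row 5 now contains 4, which forces R5C5 = 1.
Row 1 already has 2, so R1C1 = 4.
Row 2 now contains 4, so R2C1 = 3.
Cage e has product 48, which forces R3C1 = 1.
1 is placed in row 3, leaving R3C2 = 3.
Row 3 now contains 3, so R3C3 = 5.
Cage f needs product 30, so R4C1 = 5.
Column 2 already has 3, leaving R4C2 = 1.
Column 3 already has 5; hence R4C3 = 3.
3 is placed in row 4, which forces R4C4 = 2.
Column 5 already has 1, which forces R4C5 = 4.
Cage f needs product 30; hence R5C1 = 2.
Column 4 already has 2, which forces R5C4 = 3.
Completed grid: 4 2 1 5 3 / 3 4 2 1 5 / 1 3 5 4 2 / 5 1 3 2 4 / 2 5 4 3 1.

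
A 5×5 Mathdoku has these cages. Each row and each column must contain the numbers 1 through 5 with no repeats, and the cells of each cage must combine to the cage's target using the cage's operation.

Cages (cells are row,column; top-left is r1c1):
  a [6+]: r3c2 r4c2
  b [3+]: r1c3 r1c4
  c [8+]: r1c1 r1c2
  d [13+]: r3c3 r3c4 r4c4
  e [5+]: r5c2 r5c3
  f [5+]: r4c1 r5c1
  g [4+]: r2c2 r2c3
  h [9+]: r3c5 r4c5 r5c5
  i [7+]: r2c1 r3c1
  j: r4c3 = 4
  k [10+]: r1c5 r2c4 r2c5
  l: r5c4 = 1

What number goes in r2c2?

J is a freebie, leaving r4c3 = 4.
Row 4 already has 4; hence r4c4 = 5.
Cage l is a single given cell; hence r5c4 = 1.
The two cells of cage b must have sum 3; hence r1c3 = 1.
Column 4 already has 1, which forces r1c4 = 2.
Column 3 now contains 1, leaving r2c3 = 3.
3 is placed in row 2; hence r2c4 = 4.
Column 3 already has 4; hence r3c3 = 5.
5 is placed in column 4, leaving r3c4 = 3.
Column 3 now contains 3; hence r5c3 = 2.
Cage i needs two cells with sum 7, leaving r2c1 = 5.
3 is placed in row 2; hence r2c2 = 1.
1 is placed in row 2; hence r2c5 = 2.
The two cells of cage i must have sum 7, leaving r3c1 = 2.
Row 3 now contains 5; hence r3c2 = 4.
Row 3 now contains 4, which forces r3c5 = 1.
2 is placed in column 1, leaving r4c1 = 1.
The two cells of cage a must have sum 6, leaving r4c2 = 2.
Column 5 now contains 2, leaving r4c5 = 3.
Row 5 already has 2; hence r5c2 = 3.
Column 1 now contains 5, which forces r1c1 = 3.
3 is placed in column 2, leaving r1c2 = 5.
Cage k needs sum 10; hence r1c5 = 4.
Row 5 already has 3, so r5c1 = 4.
Cage h needs sum 9, which forces r5c5 = 5.
Completed grid: 3 5 1 2 4 / 5 1 3 4 2 / 2 4 5 3 1 / 1 2 4 5 3 / 4 3 2 1 5.

1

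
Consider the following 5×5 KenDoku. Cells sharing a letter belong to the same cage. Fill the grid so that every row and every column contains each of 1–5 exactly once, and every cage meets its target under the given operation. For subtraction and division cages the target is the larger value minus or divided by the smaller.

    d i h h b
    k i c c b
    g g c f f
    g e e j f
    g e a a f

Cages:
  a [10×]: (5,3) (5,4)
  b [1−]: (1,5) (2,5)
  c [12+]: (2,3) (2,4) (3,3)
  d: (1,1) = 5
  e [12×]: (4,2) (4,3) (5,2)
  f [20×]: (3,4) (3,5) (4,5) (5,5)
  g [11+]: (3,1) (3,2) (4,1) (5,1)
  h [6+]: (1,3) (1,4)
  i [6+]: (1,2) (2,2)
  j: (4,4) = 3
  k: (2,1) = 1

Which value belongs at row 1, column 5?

3

D is a freebie, so (1,1) = 5.
Cage k is a single given cell, leaving (2,1) = 1.
Cage j is given, so (4,4) = 3.
Cage g has sum 11, so (3,2) = 2.
2 is placed in row 3; hence (3,4) = 1.
The 3 cells of cage e must have product 12, so (5,2) = 3.
Cage i's pair has sum 6, so (1,2) = 1.
The two cells of cage i must have sum 6, so (2,2) = 5.
5 is placed in row 2; hence (2,4) = 4.
The 4 cells of cage g must have sum 11; hence (3,1) = 3.
Column 2 now contains 1, leaving (4,2) = 4.
Row 4 now contains 4, which forces (4,3) = 1.
Row 4 already has 1, so (4,5) = 5.
Cage h needs two cells with sum 6, which forces (1,3) = 4.
Column 4 already has 4, leaving (1,4) = 2.
Row 1 already has 2, so (1,5) = 3.
Cage c has sum 12, leaving (2,3) = 3.
3 is placed in column 5, leaving (2,5) = 2.
Cage c needs sum 12, so (3,3) = 5.
5 is placed in column 5, so (3,5) = 4.
Row 4 now contains 4, leaving (4,1) = 2.
The 4 cells of cage g must have sum 11, so (5,1) = 4.
5 is placed in column 3; hence (5,3) = 2.
Column 4 already has 2; hence (5,4) = 5.
The 4 cells of cage f must have product 20, so (5,5) = 1.
The full grid is 5 1 4 2 3 / 1 5 3 4 2 / 3 2 5 1 4 / 2 4 1 3 5 / 4 3 2 5 1.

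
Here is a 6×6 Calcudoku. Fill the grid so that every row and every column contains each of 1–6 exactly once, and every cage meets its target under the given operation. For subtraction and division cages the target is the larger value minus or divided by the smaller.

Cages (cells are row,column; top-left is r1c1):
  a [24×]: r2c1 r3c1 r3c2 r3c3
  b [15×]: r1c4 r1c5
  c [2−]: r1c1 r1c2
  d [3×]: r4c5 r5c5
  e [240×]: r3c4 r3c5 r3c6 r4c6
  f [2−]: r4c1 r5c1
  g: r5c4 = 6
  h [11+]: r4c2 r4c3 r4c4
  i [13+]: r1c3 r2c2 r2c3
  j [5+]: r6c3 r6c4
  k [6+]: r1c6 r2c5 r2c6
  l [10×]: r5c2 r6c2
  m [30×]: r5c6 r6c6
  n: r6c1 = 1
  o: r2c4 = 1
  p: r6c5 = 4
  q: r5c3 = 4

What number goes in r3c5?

Cage o is a single given cell, leaving r2c4 = 1.
Cage q is given, which forces r5c3 = 4.
Cage g is a single given cell, leaving r5c4 = 6.
Row 5 now contains 6, so r5c6 = 5.
Cage n is a single given cell; hence r6c1 = 1.
Cage p is given, which forces r6c5 = 4.
5 is placed in column 6, which forces r6c6 = 6.
Cage k needs sum 6, so r1c6 = 1.
Row 5 already has 5, which forces r5c2 = 2.
The two cells of cage l must have product 10, which forces r6c2 = 5.
Cage f needs two cells with difference 2, so r4c1 = 5.
Row 5 already has 2, so r5c1 = 3.
3 is placed in row 5, which forces r5c5 = 1.
1 is placed in column 5; hence r4c5 = 3.
The two cells of cage b must have product 15, so r1c4 = 3.
Column 5 now contains 3, leaving r1c5 = 5.
Column 5 now contains 3, so r2c5 = 2.
Cage k needs sum 6; hence r2c6 = 3.
Column 5 already has 5; hence r3c5 = 6.
Cage h has sum 11; hence r4c4 = 4.
4 is placed in row 4, which forces r4c6 = 2.
3 is placed in column 4, so r6c4 = 2.
Cage i needs sum 13, so r1c3 = 2.
Row 2 already has 2, leaving r2c1 = 4.
Cage i needs sum 13, which forces r2c2 = 6.
Cage i has sum 13, leaving r2c3 = 5.
Cage a has product 24; hence r3c1 = 2.
4 is placed in column 4, which forces r3c4 = 5.
Column 6 now contains 2, which forces r3c6 = 4.
6 is placed in column 2, which forces r4c2 = 1.
1 is placed in row 4, so r4c3 = 6.
Row 6 now contains 2; hence r6c3 = 3.
4 is placed in column 1; hence r1c1 = 6.
6 is placed in column 2, leaving r1c2 = 4.
Column 2 already has 1; hence r3c2 = 3.
Column 3 already has 3; hence r3c3 = 1.
Filled in: 6 4 2 3 5 1 / 4 6 5 1 2 3 / 2 3 1 5 6 4 / 5 1 6 4 3 2 / 3 2 4 6 1 5 / 1 5 3 2 4 6.

6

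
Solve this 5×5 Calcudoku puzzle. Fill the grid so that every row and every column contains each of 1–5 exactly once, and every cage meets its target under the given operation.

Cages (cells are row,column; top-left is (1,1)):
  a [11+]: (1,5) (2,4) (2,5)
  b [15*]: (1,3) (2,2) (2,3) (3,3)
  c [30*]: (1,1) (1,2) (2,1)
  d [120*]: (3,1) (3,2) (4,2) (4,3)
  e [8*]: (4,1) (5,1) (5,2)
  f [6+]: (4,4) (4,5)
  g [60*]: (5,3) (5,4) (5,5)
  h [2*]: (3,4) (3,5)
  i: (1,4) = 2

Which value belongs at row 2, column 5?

Cage i is a single given cell, so (1,4) = 2.
Cage b has product 15; hence (2,2) = 1.
Column 4 now contains 2; hence (3,4) = 1.
Row 3 already has 1, which forces (3,5) = 2.
Cage b needs product 15, so (1,3) = 1.
The 3 cells of cage c must have product 30; hence (2,1) = 2.
The two cells of cage f must have sum 6, which forces (4,4) = 5.
Cage f needs two cells with sum 6, leaving (4,5) = 1.
Row 4 already has 1; hence (4,1) = 4.
Cage e has product 8, leaving (5,1) = 1.
Cage e has product 8, which forces (5,2) = 2.
Cage d needs product 120, which forces (3,1) = 5.
Cage d needs product 120; hence (3,2) = 4.
5 is placed in row 3, leaving (3,3) = 3.
2 is placed in column 2; hence (4,2) = 3.
The 4 cells of cage d must have product 120, leaving (4,3) = 2.
Column 1 now contains 5, which forces (1,1) = 3.
3 is placed in column 2, so (1,2) = 5.
Row 1 already has 3; hence (1,5) = 4.
Column 3 now contains 3, which forces (2,3) = 5.
Row 2 now contains 5, leaving (2,5) = 3.
5 is placed in column 3, which forces (5,3) = 4.
4 is placed in row 5, so (5,4) = 3.
Column 5 already has 3, leaving (5,5) = 5.
Row 2 already has 3, which forces (2,4) = 4.
Filled in: 3 5 1 2 4 / 2 1 5 4 3 / 5 4 3 1 2 / 4 3 2 5 1 / 1 2 4 3 5.

3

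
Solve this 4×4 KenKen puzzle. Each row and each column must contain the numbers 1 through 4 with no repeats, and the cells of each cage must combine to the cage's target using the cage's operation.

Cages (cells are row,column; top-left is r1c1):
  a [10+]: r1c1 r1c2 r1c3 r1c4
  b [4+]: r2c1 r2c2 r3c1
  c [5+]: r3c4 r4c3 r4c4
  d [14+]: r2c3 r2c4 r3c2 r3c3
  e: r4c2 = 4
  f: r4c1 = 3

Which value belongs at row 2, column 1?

2

Cage b needs sum 4, so r2c1 = 2.
The 3 cells of cage b must have sum 4; hence r2c2 = 1.
The 3 cells of cage b must have sum 4; hence r3c1 = 1.
1 is placed in row 3; hence r3c4 = 2.
Cage f is a single given cell, leaving r4c1 = 3.
Cage e is a single given cell, leaving r4c2 = 4.
3 is placed in row 4; hence r4c4 = 1.
Column 1 already has 3, so r1c1 = 4.
Cage a has sum 10, which forces r1c2 = 2.
The 4 cells of cage a must have sum 10, so r1c3 = 1.
Cage a has sum 10, leaving r1c4 = 3.
Cage d has sum 14, which forces r2c3 = 3.
Cage d has sum 14, leaving r2c4 = 4.
Column 2 already has 4; hence r3c2 = 3.
Cage d needs sum 14, leaving r3c3 = 4.
Row 4 already has 1; hence r4c3 = 2.
The full grid is 4 2 1 3 / 2 1 3 4 / 1 3 4 2 / 3 4 2 1.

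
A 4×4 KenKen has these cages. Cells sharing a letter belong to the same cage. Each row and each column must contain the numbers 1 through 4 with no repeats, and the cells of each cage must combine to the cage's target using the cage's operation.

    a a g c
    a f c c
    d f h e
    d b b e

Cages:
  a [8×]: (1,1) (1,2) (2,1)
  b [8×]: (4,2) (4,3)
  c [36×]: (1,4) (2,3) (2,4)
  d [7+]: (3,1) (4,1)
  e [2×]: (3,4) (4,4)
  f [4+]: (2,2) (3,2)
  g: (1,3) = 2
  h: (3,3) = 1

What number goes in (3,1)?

4

Cage g is a single given cell, leaving (1,3) = 2.
Cage c has product 36; hence (1,4) = 3.
Cage c has product 36, so (2,3) = 3.
Cage c needs product 36, which forces (2,4) = 4.
Cage h is a single given cell, so (3,3) = 1.
Row 3 already has 1, so (3,4) = 2.
Column 3 now contains 2, so (4,3) = 4.
Column 4 already has 2; hence (4,4) = 1.
Cage a has product 8, leaving (2,1) = 2.
3 is placed in row 2, leaving (2,2) = 1.
The two cells of cage d must have sum 7, which forces (3,1) = 4.
Row 3 already has 1; hence (3,2) = 3.
Row 4 already has 4; hence (4,1) = 3.
Row 4 already has 4, so (4,2) = 2.
Column 1 already has 4, which forces (1,1) = 1.
1 is placed in column 2, so (1,2) = 4.
Filled in: 1 4 2 3 / 2 1 3 4 / 4 3 1 2 / 3 2 4 1.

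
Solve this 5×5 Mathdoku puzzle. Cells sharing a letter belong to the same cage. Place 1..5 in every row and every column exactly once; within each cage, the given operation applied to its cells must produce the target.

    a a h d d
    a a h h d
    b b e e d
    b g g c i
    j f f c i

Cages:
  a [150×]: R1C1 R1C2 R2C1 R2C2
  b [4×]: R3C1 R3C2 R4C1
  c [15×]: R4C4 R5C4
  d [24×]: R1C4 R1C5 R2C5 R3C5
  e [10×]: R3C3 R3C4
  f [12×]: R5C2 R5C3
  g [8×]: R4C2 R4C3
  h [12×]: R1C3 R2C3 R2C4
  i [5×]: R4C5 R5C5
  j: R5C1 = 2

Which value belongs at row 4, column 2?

Cage j is given; hence R5C1 = 2.
Cage b has product 4; hence R3C1 = 4.
Cage b needs product 4, which forces R3C2 = 1.
2 is placed in column 1, so R4C1 = 1.
Row 4 already has 1, leaving R4C5 = 5.
Column 5 already has 5, so R5C5 = 1.
Cage d has product 24, leaving R1C4 = 1.
5 is placed in row 4, so R4C4 = 3.
Cage c's pair has product 15; hence R5C4 = 5.
Cage e's pair has product 10, which forces R3C3 = 5.
Column 4 already has 5; hence R3C4 = 2.
2 is placed in row 3, which forces R3C5 = 3.
The 3 cells of cage h must have product 12, which forces R1C3 = 3.
Cage h has product 12, which forces R2C3 = 1.
2 is placed in column 4, leaving R2C4 = 4.
Row 2 now contains 4; hence R2C5 = 2.
Column 3 now contains 3, so R5C3 = 4.
3 is placed in row 1, leaving R1C1 = 5.
Cage a has product 150; hence R1C2 = 2.
Column 5 now contains 2; hence R1C5 = 4.
Cage a needs product 150, so R2C1 = 3.
Row 2 already has 2, leaving R2C2 = 5.
Cage g needs two cells with product 8; hence R4C2 = 4.
4 is placed in column 3, so R4C3 = 2.
4 is placed in row 5, so R5C2 = 3.
The full grid is 5 2 3 1 4 / 3 5 1 4 2 / 4 1 5 2 3 / 1 4 2 3 5 / 2 3 4 5 1.

4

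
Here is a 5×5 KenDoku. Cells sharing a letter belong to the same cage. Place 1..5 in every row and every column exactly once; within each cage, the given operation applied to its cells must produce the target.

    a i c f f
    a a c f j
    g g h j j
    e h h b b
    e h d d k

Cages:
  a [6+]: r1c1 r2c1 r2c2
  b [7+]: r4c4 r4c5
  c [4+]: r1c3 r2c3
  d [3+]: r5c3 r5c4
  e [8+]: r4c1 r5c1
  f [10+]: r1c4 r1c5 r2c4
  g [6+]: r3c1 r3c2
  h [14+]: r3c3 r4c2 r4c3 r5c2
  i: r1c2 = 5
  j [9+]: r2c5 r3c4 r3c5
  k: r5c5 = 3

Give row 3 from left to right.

I is a freebie, leaving r1c2 = 5.
K is a freebie; hence r5c5 = 3.
Cage e's pair has sum 8, so r4c1 = 3.
3 is placed in row 5, which forces r5c1 = 5.
The only place for 1 in row 3 is r3c5.
Row 1 needs a 4, and only r1c5 is open for it.
Column 5 now contains 4; hence r2c5 = 5.
Cage j needs sum 9, so r3c4 = 3.
Column 5 now contains 5, which forces r4c5 = 2.
Cage f needs sum 10; hence r1c4 = 2.
Row 2 now contains 5, so r2c4 = 4.
2 is placed in row 4, so r4c4 = 5.
2 is placed in column 4; hence r5c4 = 1.
Row 1 already has 2, which forces r1c1 = 1.
Row 1 already has 1, which forces r1c3 = 3.
Cage a has sum 6, leaving r2c1 = 2.
Cage a has sum 6, leaving r2c2 = 3.
3 is placed in column 3, so r2c3 = 1.
Column 1 now contains 2, leaving r3c1 = 4.
4 is placed in row 3, so r3c2 = 2.
Cage h has sum 14; hence r3c3 = 5.
The 4 cells of cage h must have sum 14, which forces r4c2 = 1.
Row 4 now contains 5, which forces r4c3 = 4.
Row 5 already has 1; hence r5c2 = 4.
Row 5 already has 1, so r5c3 = 2.
Filled in: 1 5 3 2 4 / 2 3 1 4 5 / 4 2 5 3 1 / 3 1 4 5 2 / 5 4 2 1 3.

4 2 5 3 1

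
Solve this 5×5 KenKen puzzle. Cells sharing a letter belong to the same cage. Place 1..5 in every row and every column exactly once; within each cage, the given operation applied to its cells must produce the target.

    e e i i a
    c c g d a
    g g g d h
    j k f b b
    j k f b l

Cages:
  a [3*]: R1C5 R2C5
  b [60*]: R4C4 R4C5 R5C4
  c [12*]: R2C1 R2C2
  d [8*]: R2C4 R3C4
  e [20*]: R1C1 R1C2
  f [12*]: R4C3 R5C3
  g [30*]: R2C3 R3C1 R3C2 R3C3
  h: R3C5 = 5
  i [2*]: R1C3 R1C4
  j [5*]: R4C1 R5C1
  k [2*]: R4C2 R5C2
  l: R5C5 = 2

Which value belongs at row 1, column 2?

H is a freebie, leaving R3C5 = 5.
Cage l is given, which forces R5C5 = 2.
The 4 cells of cage g must have product 30, leaving R2C3 = 5.
The two cells of cage k must have product 2, leaving R4C2 = 2.
Row 5 already has 2, which forces R5C2 = 1.
Column 2 now contains 1, so R3C2 = 3.
Cage j's pair has product 5, which forces R4C1 = 1.
Row 5 already has 1, so R5C1 = 5.
Column 1 already has 5, which forces R1C1 = 4.
The two cells of cage e must have product 20, which forces R1C2 = 5.
The two cells of cage c must have product 12; hence R2C1 = 3.
Column 2 already has 3, so R2C2 = 4.
Row 2 now contains 4, so R2C4 = 2.
3 is placed in row 2, which forces R2C5 = 1.
Column 1 already has 1; hence R3C1 = 2.
The 4 cells of cage g must have product 30; hence R3C3 = 1.
Column 4 now contains 2, so R3C4 = 4.
The 3 cells of cage b must have product 60, so R4C4 = 5.
Column 4 now contains 4, which forces R5C4 = 3.
Column 3 now contains 1, which forces R1C3 = 2.
Column 4 now contains 2, so R1C4 = 1.
Column 5 already has 1, leaving R1C5 = 3.
The two cells of cage f must have product 12; hence R4C3 = 3.
Cage b has product 60, leaving R4C5 = 4.
Row 5 already has 3, which forces R5C3 = 4.
The full grid is 4 5 2 1 3 / 3 4 5 2 1 / 2 3 1 4 5 / 1 2 3 5 4 / 5 1 4 3 2.

5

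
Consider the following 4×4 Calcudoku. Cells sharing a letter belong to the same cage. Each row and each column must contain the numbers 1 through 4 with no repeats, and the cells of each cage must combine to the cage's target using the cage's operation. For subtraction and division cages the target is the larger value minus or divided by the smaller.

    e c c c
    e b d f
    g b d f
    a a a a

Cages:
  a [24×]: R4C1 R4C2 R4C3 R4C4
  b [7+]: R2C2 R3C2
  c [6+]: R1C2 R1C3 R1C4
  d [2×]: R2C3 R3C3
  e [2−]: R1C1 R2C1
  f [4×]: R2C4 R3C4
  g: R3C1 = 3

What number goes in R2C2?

3

Cage g is a single given cell, which forces R3C1 = 3.
3 is placed in row 3; hence R3C2 = 4.
Row 3 now contains 4, which forces R3C4 = 1.
Column 2 already has 4; hence R2C2 = 3.
Cage d needs two cells with product 2, which forces R2C3 = 1.
Column 4 already has 1; hence R2C4 = 4.
Row 3 now contains 1; hence R3C3 = 2.
Cage e's pair has difference 2; hence R1C1 = 4.
Cage c has sum 6, which forces R1C2 = 1.
2 is placed in column 3, so R1C3 = 3.
Cage c needs sum 6, so R1C4 = 2.
Row 2 already has 4, which forces R2C1 = 2.
Column 1 already has 2, so R4C1 = 1.
Column 2 now contains 1, leaving R4C2 = 2.
Column 3 already has 3, leaving R4C3 = 4.
Column 4 already has 2, so R4C4 = 3.
Completed grid: 4 1 3 2 / 2 3 1 4 / 3 4 2 1 / 1 2 4 3.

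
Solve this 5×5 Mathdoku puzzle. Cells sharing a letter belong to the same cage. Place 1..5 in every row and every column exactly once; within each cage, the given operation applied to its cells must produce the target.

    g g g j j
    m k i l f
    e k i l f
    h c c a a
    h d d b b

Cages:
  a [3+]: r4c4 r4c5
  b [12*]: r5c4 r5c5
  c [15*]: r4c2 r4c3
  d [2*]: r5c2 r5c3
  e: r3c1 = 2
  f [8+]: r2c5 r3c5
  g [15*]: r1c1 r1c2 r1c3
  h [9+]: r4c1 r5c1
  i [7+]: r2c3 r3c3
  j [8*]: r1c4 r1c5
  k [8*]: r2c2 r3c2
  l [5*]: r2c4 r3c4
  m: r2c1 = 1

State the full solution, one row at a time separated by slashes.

Cage m is a single given cell; hence r2c1 = 1.
Row 2 already has 1, so r2c4 = 5.
Row 2 now contains 5, leaving r2c5 = 3.
E is a freebie, leaving r3c1 = 2.
Row 3 now contains 2, leaving r3c2 = 4.
Column 4 now contains 5; hence r3c4 = 1.
3 is placed in column 5, which forces r3c5 = 5.
1 is placed in column 4, leaving r4c4 = 2.
2 is placed in row 4; hence r4c5 = 1.
3 is placed in column 5, so r5c5 = 4.
Column 4 already has 2, leaving r1c4 = 4.
Column 5 already has 4, so r1c5 = 2.
Column 2 now contains 4, which forces r2c2 = 2.
The two cells of cage i must have sum 7, which forces r2c3 = 4.
5 is placed in row 3, so r3c3 = 3.
The two cells of cage h must have sum 9, which forces r4c1 = 4.
Column 3 now contains 3; hence r4c3 = 5.
4 is placed in row 5; hence r5c1 = 5.
Column 2 already has 2; hence r5c2 = 1.
Row 5 already has 1, so r5c3 = 2.
4 is placed in row 5, which forces r5c4 = 3.
5 is placed in column 1, which forces r1c1 = 3.
The 3 cells of cage g must have product 15, so r1c2 = 5.
Column 3 now contains 5, so r1c3 = 1.
Row 4 already has 5, leaving r4c2 = 3.

3 5 1 4 2 / 1 2 4 5 3 / 2 4 3 1 5 / 4 3 5 2 1 / 5 1 2 3 4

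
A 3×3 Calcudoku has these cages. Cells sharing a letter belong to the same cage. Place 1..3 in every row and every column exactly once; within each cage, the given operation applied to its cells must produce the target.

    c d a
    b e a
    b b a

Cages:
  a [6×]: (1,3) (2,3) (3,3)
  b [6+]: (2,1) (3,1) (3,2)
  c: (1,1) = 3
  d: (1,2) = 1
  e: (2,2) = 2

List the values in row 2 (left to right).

Cage c is a single given cell; hence (1,1) = 3.
D is a freebie, which forces (1,2) = 1.
1 is placed in row 1, leaving (1,3) = 2.
Cage e is given, so (2,2) = 2.
Column 2 already has 2, leaving (3,2) = 3.
3 is placed in row 3, leaving (3,3) = 1.
2 is placed in row 2, which forces (2,1) = 1.
Column 3 already has 1, leaving (2,3) = 3.
1 is placed in row 3; hence (3,1) = 2.
The full grid is 3 1 2 / 1 2 3 / 2 3 1.

1 2 3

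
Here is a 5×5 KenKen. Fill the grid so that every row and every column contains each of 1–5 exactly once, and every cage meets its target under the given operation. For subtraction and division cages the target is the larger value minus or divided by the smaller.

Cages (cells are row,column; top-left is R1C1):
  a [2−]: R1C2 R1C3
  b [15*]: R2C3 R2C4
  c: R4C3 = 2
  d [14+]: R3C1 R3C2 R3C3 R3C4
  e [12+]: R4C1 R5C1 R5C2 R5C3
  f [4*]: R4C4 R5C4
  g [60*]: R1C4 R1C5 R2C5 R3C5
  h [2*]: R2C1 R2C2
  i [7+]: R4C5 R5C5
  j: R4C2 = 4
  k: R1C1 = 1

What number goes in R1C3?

4

K is a freebie, leaving R1C1 = 1.
1 is placed in column 1, leaving R2C1 = 2.
Row 2 already has 2; hence R2C2 = 1.
J is a freebie, so R4C2 = 4.
Cage c is given, leaving R4C3 = 2.
Row 4 already has 4, which forces R4C4 = 1.
1 is placed in column 4, so R5C4 = 4.
Cage e needs sum 12, which forces R4C1 = 3.
Cage i's pair has sum 7, leaving R4C5 = 5.
Cage e has sum 12; hence R5C1 = 5.
Cage e has sum 12, so R5C2 = 3.
Cage e needs sum 12; hence R5C3 = 1.
Cage i's pair has sum 7, so R5C5 = 2.
Cage g needs product 60, which forces R1C4 = 5.
Column 4 already has 5, leaving R2C4 = 3.
3 is placed in row 2, which forces R2C5 = 4.
Column 1 already has 5, so R3C1 = 4.
Column 4 now contains 3; hence R3C4 = 2.
Column 5 now contains 2; hence R3C5 = 1.
5 is placed in row 1, which forces R1C2 = 2.
Cage a needs two cells with difference 2, leaving R1C3 = 4.
Column 5 now contains 4, so R1C5 = 3.
3 is placed in row 2, so R2C3 = 5.
2 is placed in row 3, so R3C2 = 5.
The 4 cells of cage d must have sum 14, so R3C3 = 3.
Filled in: 1 2 4 5 3 / 2 1 5 3 4 / 4 5 3 2 1 / 3 4 2 1 5 / 5 3 1 4 2.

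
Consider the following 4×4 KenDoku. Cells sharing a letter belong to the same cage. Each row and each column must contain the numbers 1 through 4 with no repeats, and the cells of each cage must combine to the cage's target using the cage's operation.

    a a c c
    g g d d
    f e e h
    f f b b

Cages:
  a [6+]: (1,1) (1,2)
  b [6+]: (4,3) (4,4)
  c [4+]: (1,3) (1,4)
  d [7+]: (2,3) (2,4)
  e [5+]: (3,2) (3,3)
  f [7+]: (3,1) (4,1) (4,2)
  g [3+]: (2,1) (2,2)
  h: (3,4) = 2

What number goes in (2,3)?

Cage h is a single given cell, which forces (3,4) = 2.
2 is placed in column 4, which forces (4,4) = 4.
Cage d needs two cells with sum 7, which forces (2,3) = 4.
Column 4 already has 4, leaving (2,4) = 3.
4 is placed in column 3, which forces (3,3) = 1.
4 is placed in row 4, which forces (4,3) = 2.
Column 3 already has 1; hence (1,3) = 3.
Column 4 already has 3, leaving (1,4) = 1.
Cage f has sum 7, so (3,1) = 3.
1 is placed in row 3; hence (3,2) = 4.
2 is placed in row 4, so (4,1) = 1.
Cage f needs sum 7, leaving (4,2) = 3.
Cage a needs two cells with sum 6, which forces (1,1) = 4.
Column 2 now contains 4, which forces (1,2) = 2.
Column 1 now contains 1; hence (2,1) = 2.
Cage g's pair has sum 3, so (2,2) = 1.
The full grid is 4 2 3 1 / 2 1 4 3 / 3 4 1 2 / 1 3 2 4.

4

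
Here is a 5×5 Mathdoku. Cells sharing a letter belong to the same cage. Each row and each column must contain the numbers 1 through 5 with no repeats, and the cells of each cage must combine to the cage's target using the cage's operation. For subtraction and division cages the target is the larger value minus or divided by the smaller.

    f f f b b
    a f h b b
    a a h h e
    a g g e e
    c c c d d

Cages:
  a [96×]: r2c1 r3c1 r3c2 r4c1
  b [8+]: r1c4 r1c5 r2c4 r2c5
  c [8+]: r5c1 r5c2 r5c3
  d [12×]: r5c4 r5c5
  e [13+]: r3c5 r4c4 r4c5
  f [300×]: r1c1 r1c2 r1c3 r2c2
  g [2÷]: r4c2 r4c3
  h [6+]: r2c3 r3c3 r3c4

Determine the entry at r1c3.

Cage f needs product 300; hence r2c2 = 5.
The 4 cells of cage a must have product 96, leaving r3c2 = 4.
Row 3 already has 4, so r3c5 = 5.
Column 5 now contains 5, which forces r4c5 = 3.
Column 5 now contains 3, leaving r5c5 = 4.
4 is placed in column 2; hence r1c2 = 3.
The 3 cells of cage e must have sum 13, so r4c4 = 5.
4 is placed in row 5, which forces r5c4 = 3.
In row 1, 2 can only go at r1c5, so r1c5 = 2.
The 4 cells of cage b must have sum 8, which forces r1c4 = 1.
Cage b needs sum 8, which forces r2c4 = 4.
Column 5 now contains 2; hence r2c5 = 1.
Column 4 now contains 1, leaving r3c4 = 2.
Cage a needs product 96, so r2c1 = 2.
Cage h has sum 6, which forces r2c3 = 3.
Row 3 now contains 2, so r3c1 = 3.
Cage h needs sum 6, so r3c3 = 1.
The 4 cells of cage a must have product 96; hence r4c1 = 4.
Row 4 already has 4, so r4c3 = 2.
Column 3 now contains 2, so r5c3 = 5.
Column 1 already has 4, leaving r1c1 = 5.
Column 3 already has 5; hence r1c3 = 4.
Row 4 already has 2; hence r4c2 = 1.
Row 5 now contains 5, so r5c1 = 1.
Cage c has sum 8, leaving r5c2 = 2.
Filled in: 5 3 4 1 2 / 2 5 3 4 1 / 3 4 1 2 5 / 4 1 2 5 3 / 1 2 5 3 4.

4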